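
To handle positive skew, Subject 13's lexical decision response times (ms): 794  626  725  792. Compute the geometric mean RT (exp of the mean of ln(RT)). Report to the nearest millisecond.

ln(RT): 6.6771, 6.4394, 6.5862, 6.6746
Mean ln(RT) = 26.3772/4 = 6.59429
Geometric mean = exp(6.59429) = 730.91 ms

731 ms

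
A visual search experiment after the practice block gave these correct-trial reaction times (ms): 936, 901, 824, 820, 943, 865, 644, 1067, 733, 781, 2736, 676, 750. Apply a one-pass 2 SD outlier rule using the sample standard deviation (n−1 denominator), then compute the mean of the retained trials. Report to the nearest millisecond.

828 ms

n = 13, ΣRT = 12676, M = 975.077
Σ(x−M)² = 3522318.92; s = √(3522318.92/12) = 541.781
Cutoffs: 975.077 ± 2·541.781 → [-108.5, 2058.6]
Outside: 2736 → excluded.
Retained (n=12): Σ = 9940, mean = 9940/12 = 828.333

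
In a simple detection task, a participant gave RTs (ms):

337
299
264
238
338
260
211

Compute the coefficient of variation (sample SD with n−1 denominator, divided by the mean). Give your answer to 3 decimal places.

n = 7, Σ = 1947, M = 278.1429
Σ(x−M)² = 14130.857; s = √(14130.857/6) = 48.5298
CV = 48.5298 / 278.1429 = 0.17448

0.174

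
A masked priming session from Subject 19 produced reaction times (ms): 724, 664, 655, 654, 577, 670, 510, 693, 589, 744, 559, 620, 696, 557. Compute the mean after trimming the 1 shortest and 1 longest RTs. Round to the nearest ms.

638 ms

Sorted: 510, 557, 559, 577, 589, 620, 654, 655, 664, 670, 693, 696, 724, 744
Drop lowest 1 (510) and highest 1 (744)
Remaining (n=12): Σ = 7658, mean = 7658/12 = 638.167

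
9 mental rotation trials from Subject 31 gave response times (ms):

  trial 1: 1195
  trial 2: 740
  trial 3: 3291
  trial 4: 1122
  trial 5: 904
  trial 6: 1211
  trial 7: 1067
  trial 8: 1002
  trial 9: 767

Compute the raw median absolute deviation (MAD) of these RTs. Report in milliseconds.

144 ms

Sorted: 740, 767, 904, 1002, 1067, 1122, 1195, 1211, 3291 → median = 1067
|x − 1067|: 128, 327, 2224, 55, 163, 144, 0, 65, 300
Sorted deviations: 0, 55, 65, 128, 144, 163, 300, 327, 2224 → MAD = 144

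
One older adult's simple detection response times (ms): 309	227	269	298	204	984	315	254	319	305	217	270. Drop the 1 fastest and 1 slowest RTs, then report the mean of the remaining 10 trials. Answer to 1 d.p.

Sorted: 204, 217, 227, 254, 269, 270, 298, 305, 309, 315, 319, 984
Drop lowest 1 (204) and highest 1 (984)
Remaining (n=10): Σ = 2783, mean = 2783/10 = 278.300

278.3 ms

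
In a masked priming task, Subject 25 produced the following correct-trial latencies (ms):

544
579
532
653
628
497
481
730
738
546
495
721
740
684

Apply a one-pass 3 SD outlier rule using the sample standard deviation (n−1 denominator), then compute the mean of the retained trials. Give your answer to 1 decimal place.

n = 14, ΣRT = 8568, M = 612.000
Σ(x−M)² = 125730.00; s = √(125730.00/13) = 98.344
Cutoffs: 612.000 ± 3·98.344 → [317.0, 907.0]
No RTs fall outside the cutoffs; all 14 retained. Mean = 8568/14 = 612.000

612.0 ms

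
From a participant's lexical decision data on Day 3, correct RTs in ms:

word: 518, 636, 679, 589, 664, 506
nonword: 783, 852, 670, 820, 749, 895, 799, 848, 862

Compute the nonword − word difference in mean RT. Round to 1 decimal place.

210.0 ms

M(word) = 3592/6 = 598.667
M(nonword) = 7278/9 = 808.667
Difference = 808.667 − 598.667 = 210.000 ms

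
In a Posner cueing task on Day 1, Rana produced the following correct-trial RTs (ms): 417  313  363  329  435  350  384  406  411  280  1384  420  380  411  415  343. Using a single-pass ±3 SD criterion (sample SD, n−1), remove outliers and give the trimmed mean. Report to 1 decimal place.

n = 16, ΣRT = 7041, M = 440.062
Σ(x−M)² = 979776.94; s = √(979776.94/15) = 255.575
Cutoffs: 440.062 ± 3·255.575 → [-326.7, 1206.8]
Outside: 1384 → excluded.
Retained (n=15): Σ = 5657, mean = 5657/15 = 377.133

377.1 ms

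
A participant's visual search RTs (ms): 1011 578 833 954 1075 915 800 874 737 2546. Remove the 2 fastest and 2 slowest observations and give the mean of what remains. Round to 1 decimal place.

897.8 ms

Sorted: 578, 737, 800, 833, 874, 915, 954, 1011, 1075, 2546
Drop lowest 2 (578, 737) and highest 2 (1075, 2546)
Remaining (n=6): Σ = 5387, mean = 5387/6 = 897.833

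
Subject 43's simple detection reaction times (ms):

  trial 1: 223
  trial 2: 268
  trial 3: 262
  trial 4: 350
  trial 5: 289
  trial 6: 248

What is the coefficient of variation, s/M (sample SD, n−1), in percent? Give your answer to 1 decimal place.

n = 6, Σ = 1640, M = 273.3333
Σ(x−M)² = 9455.333; s = √(9455.333/5) = 43.4864
CV = 43.4864 / 273.3333 = 0.15910 = 15.910%

15.9%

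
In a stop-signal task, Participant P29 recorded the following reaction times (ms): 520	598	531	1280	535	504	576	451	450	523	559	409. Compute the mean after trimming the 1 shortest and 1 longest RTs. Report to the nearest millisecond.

525 ms

Sorted: 409, 450, 451, 504, 520, 523, 531, 535, 559, 576, 598, 1280
Drop lowest 1 (409) and highest 1 (1280)
Remaining (n=10): Σ = 5247, mean = 5247/10 = 524.700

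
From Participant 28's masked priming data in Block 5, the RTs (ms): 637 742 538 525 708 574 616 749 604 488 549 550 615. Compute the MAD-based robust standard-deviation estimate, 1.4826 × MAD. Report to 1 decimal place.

Sorted: 488, 525, 538, 549, 550, 574, 604, 615, 616, 637, 708, 742, 749 → median = 604
|x − 604| sorted: 0, 11, 12, 30, 33, 54, 55, 66, 79, 104, 116, 138, 145 → MAD = 55
Robust SD ≈ 1.4826 × 55 = 81.543

81.5 ms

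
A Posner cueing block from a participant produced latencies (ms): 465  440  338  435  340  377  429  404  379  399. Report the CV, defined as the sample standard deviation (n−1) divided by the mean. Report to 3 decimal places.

n = 10, Σ = 4006, M = 400.6000
Σ(x−M)² = 16318.400; s = √(16318.400/9) = 42.5812
CV = 42.5812 / 400.6000 = 0.10629

0.106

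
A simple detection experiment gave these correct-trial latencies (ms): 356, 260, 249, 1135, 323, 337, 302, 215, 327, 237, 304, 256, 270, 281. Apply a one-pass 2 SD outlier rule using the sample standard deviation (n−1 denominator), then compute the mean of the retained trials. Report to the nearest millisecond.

286 ms

n = 14, ΣRT = 4852, M = 346.571
Σ(x−M)² = 691235.43; s = √(691235.43/13) = 230.590
Cutoffs: 346.571 ± 2·230.590 → [-114.6, 807.8]
Outside: 1135 → excluded.
Retained (n=13): Σ = 3717, mean = 3717/13 = 285.923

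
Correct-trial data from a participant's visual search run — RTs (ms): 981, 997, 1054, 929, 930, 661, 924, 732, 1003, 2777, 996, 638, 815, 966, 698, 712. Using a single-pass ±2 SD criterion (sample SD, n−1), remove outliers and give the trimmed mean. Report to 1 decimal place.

869.1 ms

n = 16, ΣRT = 15813, M = 988.312
Σ(x−M)² = 3701889.44; s = √(3701889.44/15) = 496.782
Cutoffs: 988.312 ± 2·496.782 → [-5.3, 1981.9]
Outside: 2777 → excluded.
Retained (n=15): Σ = 13036, mean = 13036/15 = 869.067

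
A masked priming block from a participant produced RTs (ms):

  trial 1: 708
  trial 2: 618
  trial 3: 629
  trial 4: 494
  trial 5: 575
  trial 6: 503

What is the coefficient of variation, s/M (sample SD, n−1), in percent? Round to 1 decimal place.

13.9%

n = 6, Σ = 3527, M = 587.8333
Σ(x−M)² = 33210.833; s = √(33210.833/5) = 81.4995
CV = 81.4995 / 587.8333 = 0.13864 = 13.864%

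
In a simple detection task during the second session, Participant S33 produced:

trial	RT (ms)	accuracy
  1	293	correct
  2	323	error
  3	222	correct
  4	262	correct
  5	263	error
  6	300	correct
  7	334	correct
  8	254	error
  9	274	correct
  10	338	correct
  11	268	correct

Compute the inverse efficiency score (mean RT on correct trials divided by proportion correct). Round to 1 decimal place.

393.8 ms

Correct trials (n=8): 293, 222, 262, 300, 334, 274, 338, 268
Mean correct RT = 2291/8 = 286.3750 ms
Proportion correct = 8/11
IES = 286.3750 / (8/11) = 393.766 ms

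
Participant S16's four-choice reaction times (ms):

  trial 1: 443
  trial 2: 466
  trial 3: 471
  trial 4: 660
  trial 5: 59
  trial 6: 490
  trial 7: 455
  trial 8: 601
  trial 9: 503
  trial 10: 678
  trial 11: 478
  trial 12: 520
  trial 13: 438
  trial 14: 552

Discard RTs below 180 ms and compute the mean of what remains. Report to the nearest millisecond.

Excluded: 59
Retained (n=13): Σ = 6755
Mean = 6755/13 = 519.6154

520 ms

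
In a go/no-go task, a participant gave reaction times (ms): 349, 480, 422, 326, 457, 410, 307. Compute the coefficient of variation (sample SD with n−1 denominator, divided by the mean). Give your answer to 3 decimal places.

n = 7, Σ = 2751, M = 393.0000
Σ(x−M)² = 26616.000; s = √(26616.000/6) = 66.6033
CV = 66.6033 / 393.0000 = 0.16947

0.169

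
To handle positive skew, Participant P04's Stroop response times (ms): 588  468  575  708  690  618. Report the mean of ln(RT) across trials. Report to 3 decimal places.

ln(RT): 6.3767, 6.1485, 6.3544, 6.5624, 6.5367, 6.4265
Σ ln(RT) = 38.4052
Mean = 38.4052/6 = 6.40086

6.401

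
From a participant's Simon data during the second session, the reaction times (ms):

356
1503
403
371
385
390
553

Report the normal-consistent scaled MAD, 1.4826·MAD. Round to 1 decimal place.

28.2 ms

Sorted: 356, 371, 385, 390, 403, 553, 1503 → median = 390
|x − 390| sorted: 0, 5, 13, 19, 34, 163, 1113 → MAD = 19
Robust SD ≈ 1.4826 × 19 = 28.169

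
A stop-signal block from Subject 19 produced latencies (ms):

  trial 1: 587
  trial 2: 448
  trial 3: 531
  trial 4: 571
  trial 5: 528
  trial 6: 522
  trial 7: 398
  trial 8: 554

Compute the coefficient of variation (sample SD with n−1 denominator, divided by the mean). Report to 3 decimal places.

n = 8, Σ = 4139, M = 517.3750
Σ(x−M)² = 28447.875; s = √(28447.875/7) = 63.7494
CV = 63.7494 / 517.3750 = 0.12322

0.123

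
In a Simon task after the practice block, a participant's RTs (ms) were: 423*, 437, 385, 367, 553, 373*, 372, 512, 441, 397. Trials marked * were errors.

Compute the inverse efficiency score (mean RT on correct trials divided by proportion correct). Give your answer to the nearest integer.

Correct trials (n=8): 437, 385, 367, 553, 372, 512, 441, 397
Mean correct RT = 3464/8 = 433.0000 ms
Proportion correct = 8/10
IES = 433.0000 / (8/10) = 541.250 ms

541 ms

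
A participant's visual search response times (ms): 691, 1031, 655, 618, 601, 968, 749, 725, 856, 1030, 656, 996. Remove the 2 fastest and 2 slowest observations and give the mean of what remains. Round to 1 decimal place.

Sorted: 601, 618, 655, 656, 691, 725, 749, 856, 968, 996, 1030, 1031
Drop lowest 2 (601, 618) and highest 2 (1030, 1031)
Remaining (n=8): Σ = 6296, mean = 6296/8 = 787.000

787.0 ms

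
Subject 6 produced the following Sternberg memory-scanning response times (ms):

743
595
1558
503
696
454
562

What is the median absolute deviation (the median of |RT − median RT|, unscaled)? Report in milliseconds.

Sorted: 454, 503, 562, 595, 696, 743, 1558 → median = 595
|x − 595|: 148, 0, 963, 92, 101, 141, 33
Sorted deviations: 0, 33, 92, 101, 141, 148, 963 → MAD = 101

101 ms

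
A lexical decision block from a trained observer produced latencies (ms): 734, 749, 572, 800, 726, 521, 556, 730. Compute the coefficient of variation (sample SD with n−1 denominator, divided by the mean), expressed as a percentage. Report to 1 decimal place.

15.7%

n = 8, Σ = 5388, M = 673.5000
Σ(x−M)² = 78676.000; s = √(78676.000/7) = 106.0162
CV = 106.0162 / 673.5000 = 0.15741 = 15.741%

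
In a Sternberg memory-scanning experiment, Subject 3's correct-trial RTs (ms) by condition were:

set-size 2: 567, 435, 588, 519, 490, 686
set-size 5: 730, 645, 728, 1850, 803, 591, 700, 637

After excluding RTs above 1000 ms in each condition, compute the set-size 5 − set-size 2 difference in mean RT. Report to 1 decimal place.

143.1 ms

set-size 5: exclude 1850
M(set-size 2) = 3285/6 = 547.500
M(set-size 5) = 4834/7 = 690.571
Difference = 690.571 − 547.500 = 143.071 ms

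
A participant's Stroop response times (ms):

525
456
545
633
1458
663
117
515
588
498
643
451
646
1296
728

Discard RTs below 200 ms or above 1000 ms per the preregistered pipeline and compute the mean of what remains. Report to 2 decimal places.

Excluded: 117, 1296, 1458
Retained (n=12): Σ = 6891
Mean = 6891/12 = 574.2500

574.25 ms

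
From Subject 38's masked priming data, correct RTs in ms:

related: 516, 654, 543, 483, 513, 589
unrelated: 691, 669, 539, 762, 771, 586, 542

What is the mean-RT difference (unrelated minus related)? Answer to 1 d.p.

101.8 ms

M(related) = 3298/6 = 549.667
M(unrelated) = 4560/7 = 651.429
Difference = 651.429 − 549.667 = 101.762 ms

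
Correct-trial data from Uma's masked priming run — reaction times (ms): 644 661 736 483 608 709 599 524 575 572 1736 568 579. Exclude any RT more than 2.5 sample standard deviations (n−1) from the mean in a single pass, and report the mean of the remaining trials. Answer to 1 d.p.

604.8 ms

n = 13, ΣRT = 8994, M = 691.846
Σ(x−M)² = 1239269.69; s = √(1239269.69/12) = 321.360
Cutoffs: 691.846 ± 2.5·321.360 → [-111.6, 1495.2]
Outside: 1736 → excluded.
Retained (n=12): Σ = 7258, mean = 7258/12 = 604.833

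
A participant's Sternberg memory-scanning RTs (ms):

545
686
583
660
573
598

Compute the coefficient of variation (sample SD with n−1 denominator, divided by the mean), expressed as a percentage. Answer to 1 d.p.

n = 6, Σ = 3645, M = 607.5000
Σ(x−M)² = 14705.500; s = √(14705.500/5) = 54.2319
CV = 54.2319 / 607.5000 = 0.08927 = 8.927%

8.9%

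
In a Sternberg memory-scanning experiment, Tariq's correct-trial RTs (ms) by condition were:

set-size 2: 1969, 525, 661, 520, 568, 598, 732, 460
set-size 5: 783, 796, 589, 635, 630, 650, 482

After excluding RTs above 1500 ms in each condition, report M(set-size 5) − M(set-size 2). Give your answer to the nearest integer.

set-size 2: exclude 1969
M(set-size 2) = 4064/7 = 580.571
M(set-size 5) = 4565/7 = 652.143
Difference = 652.143 − 580.571 = 71.571 ms

72 ms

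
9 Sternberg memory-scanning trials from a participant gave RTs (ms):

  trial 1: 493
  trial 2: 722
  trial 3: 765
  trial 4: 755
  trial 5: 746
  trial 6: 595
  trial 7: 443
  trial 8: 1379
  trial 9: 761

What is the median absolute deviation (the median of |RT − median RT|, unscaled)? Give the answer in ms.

Sorted: 443, 493, 595, 722, 746, 755, 761, 765, 1379 → median = 746
|x − 746|: 253, 24, 19, 9, 0, 151, 303, 633, 15
Sorted deviations: 0, 9, 15, 19, 24, 151, 253, 303, 633 → MAD = 24

24 ms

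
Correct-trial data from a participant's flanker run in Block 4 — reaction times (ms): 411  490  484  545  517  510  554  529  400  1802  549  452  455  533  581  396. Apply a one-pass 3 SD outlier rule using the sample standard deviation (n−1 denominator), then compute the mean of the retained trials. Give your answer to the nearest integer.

494 ms

n = 16, ΣRT = 9208, M = 575.500
Σ(x−M)² = 1653644.00; s = √(1653644.00/15) = 332.029
Cutoffs: 575.500 ± 3·332.029 → [-420.6, 1571.6]
Outside: 1802 → excluded.
Retained (n=15): Σ = 7406, mean = 7406/15 = 493.733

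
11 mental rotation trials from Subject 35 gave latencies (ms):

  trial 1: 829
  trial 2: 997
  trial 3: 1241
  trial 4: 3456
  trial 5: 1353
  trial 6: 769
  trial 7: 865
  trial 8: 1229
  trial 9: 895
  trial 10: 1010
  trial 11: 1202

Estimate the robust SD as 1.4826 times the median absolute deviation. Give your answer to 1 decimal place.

Sorted: 769, 829, 865, 895, 997, 1010, 1202, 1229, 1241, 1353, 3456 → median = 1010
|x − 1010| sorted: 0, 13, 115, 145, 181, 192, 219, 231, 241, 343, 2446 → MAD = 192
Robust SD ≈ 1.4826 × 192 = 284.659

284.7 ms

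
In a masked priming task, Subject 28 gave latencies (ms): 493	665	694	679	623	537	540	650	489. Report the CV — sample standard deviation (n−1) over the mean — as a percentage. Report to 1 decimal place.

13.7%

n = 9, Σ = 5370, M = 596.6667
Σ(x−M)² = 53570.000; s = √(53570.000/8) = 81.8306
CV = 81.8306 / 596.6667 = 0.13715 = 13.715%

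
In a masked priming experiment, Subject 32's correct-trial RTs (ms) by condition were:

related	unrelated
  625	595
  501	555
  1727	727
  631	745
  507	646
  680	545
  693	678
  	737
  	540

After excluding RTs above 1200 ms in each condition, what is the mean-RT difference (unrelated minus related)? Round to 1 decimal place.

34.7 ms

related: exclude 1727
M(related) = 3637/6 = 606.167
M(unrelated) = 5768/9 = 640.889
Difference = 640.889 − 606.167 = 34.722 ms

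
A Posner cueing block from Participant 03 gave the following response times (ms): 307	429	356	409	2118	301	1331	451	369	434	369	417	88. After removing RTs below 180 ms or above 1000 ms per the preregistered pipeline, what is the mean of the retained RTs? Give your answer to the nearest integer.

384 ms

Excluded: 88, 1331, 2118
Retained (n=10): Σ = 3842
Mean = 3842/10 = 384.2000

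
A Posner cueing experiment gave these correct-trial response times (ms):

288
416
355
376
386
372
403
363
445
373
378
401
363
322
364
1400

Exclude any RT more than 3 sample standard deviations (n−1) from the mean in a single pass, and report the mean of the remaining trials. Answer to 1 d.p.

373.7 ms

n = 16, ΣRT = 7005, M = 437.812
Σ(x−M)² = 1006870.44; s = √(1006870.44/15) = 259.084
Cutoffs: 437.812 ± 3·259.084 → [-339.4, 1215.1]
Outside: 1400 → excluded.
Retained (n=15): Σ = 5605, mean = 5605/15 = 373.667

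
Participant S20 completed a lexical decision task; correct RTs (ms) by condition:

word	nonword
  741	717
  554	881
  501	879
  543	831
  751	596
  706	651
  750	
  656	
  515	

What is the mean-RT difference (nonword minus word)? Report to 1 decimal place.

123.9 ms

M(word) = 5717/9 = 635.222
M(nonword) = 4555/6 = 759.167
Difference = 759.167 − 635.222 = 123.944 ms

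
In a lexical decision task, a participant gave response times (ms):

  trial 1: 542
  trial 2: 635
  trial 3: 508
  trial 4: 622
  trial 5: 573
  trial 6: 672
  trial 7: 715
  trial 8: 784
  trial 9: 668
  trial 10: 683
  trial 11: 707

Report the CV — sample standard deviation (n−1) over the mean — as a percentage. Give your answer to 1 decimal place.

12.6%

n = 11, Σ = 7109, M = 646.2727
Σ(x−M)² = 65940.182; s = √(65940.182/10) = 81.2036
CV = 81.2036 / 646.2727 = 0.12565 = 12.565%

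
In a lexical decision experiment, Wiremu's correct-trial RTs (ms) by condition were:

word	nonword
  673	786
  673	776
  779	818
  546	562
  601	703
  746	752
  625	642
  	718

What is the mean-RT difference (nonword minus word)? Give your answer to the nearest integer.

56 ms

M(word) = 4643/7 = 663.286
M(nonword) = 5757/8 = 719.625
Difference = 719.625 − 663.286 = 56.339 ms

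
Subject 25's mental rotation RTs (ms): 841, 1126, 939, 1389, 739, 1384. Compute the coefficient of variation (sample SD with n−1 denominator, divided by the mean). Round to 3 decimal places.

n = 6, Σ = 6418, M = 1069.6667
Σ(x−M)² = 382655.333; s = √(382655.333/5) = 276.6425
CV = 276.6425 / 1069.6667 = 0.25862

0.259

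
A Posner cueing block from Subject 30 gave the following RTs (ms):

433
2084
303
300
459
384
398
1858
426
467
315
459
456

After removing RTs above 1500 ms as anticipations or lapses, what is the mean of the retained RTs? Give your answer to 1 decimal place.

Excluded: 1858, 2084
Retained (n=11): Σ = 4400
Mean = 4400/11 = 400.0000

400.0 ms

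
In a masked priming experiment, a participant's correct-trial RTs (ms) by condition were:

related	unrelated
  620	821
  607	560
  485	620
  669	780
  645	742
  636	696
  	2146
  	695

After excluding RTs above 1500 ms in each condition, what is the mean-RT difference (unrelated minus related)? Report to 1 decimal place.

91.7 ms

unrelated: exclude 2146
M(related) = 3662/6 = 610.333
M(unrelated) = 4914/7 = 702.000
Difference = 702.000 − 610.333 = 91.667 ms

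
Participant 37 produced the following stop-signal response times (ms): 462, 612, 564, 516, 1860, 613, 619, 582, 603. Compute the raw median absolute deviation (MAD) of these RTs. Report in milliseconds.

Sorted: 462, 516, 564, 582, 603, 612, 613, 619, 1860 → median = 603
|x − 603|: 141, 9, 39, 87, 1257, 10, 16, 21, 0
Sorted deviations: 0, 9, 10, 16, 21, 39, 87, 141, 1257 → MAD = 21

21 ms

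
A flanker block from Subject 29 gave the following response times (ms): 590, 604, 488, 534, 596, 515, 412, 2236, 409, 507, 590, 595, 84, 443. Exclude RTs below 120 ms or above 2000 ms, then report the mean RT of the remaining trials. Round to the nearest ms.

Excluded: 84, 2236
Retained (n=12): Σ = 6283
Mean = 6283/12 = 523.5833

524 ms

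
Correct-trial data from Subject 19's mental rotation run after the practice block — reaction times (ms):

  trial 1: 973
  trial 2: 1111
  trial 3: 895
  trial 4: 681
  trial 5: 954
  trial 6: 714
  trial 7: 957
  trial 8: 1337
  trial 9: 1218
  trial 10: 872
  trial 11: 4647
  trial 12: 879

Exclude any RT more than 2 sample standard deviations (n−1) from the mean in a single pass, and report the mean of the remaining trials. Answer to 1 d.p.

962.8 ms

n = 12, ΣRT = 15238, M = 1269.833
Σ(x−M)² = 12830603.67; s = √(12830603.67/11) = 1080.009
Cutoffs: 1269.833 ± 2·1080.009 → [-890.2, 3429.9]
Outside: 4647 → excluded.
Retained (n=11): Σ = 10591, mean = 10591/11 = 962.818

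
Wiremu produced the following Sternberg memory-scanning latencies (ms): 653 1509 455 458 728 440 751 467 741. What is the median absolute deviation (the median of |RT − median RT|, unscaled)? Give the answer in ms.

Sorted: 440, 455, 458, 467, 653, 728, 741, 751, 1509 → median = 653
|x − 653|: 0, 856, 198, 195, 75, 213, 98, 186, 88
Sorted deviations: 0, 75, 88, 98, 186, 195, 198, 213, 856 → MAD = 186

186 ms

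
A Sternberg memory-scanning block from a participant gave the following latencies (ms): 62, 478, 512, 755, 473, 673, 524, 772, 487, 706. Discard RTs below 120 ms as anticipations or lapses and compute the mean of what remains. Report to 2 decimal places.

597.78 ms

Excluded: 62
Retained (n=9): Σ = 5380
Mean = 5380/9 = 597.7778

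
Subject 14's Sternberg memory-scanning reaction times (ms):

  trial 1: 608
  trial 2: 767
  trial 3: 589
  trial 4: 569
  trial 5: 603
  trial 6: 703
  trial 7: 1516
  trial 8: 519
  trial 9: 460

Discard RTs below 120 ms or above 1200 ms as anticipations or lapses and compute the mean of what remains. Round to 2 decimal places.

602.25 ms

Excluded: 1516
Retained (n=8): Σ = 4818
Mean = 4818/8 = 602.2500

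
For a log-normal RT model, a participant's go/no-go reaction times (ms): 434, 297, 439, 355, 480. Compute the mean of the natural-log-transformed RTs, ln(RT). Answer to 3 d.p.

5.979

ln(RT): 6.0730, 5.6937, 6.0845, 5.8721, 6.1738
Σ ln(RT) = 29.8972
Mean = 29.8972/5 = 5.97944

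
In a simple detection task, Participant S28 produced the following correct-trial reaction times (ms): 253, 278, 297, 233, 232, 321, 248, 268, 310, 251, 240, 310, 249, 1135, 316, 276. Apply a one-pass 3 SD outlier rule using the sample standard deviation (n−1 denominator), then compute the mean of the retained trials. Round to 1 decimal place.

272.1 ms

n = 16, ΣRT = 5217, M = 326.062
Σ(x−M)² = 711974.94; s = √(711974.94/15) = 217.865
Cutoffs: 326.062 ± 3·217.865 → [-327.5, 979.7]
Outside: 1135 → excluded.
Retained (n=15): Σ = 4082, mean = 4082/15 = 272.133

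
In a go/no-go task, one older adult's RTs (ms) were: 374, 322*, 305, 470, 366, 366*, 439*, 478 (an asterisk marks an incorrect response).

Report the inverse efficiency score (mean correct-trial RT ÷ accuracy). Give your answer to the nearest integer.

638 ms

Correct trials (n=5): 374, 305, 470, 366, 478
Mean correct RT = 1993/5 = 398.6000 ms
Proportion correct = 5/8
IES = 398.6000 / (5/8) = 637.760 ms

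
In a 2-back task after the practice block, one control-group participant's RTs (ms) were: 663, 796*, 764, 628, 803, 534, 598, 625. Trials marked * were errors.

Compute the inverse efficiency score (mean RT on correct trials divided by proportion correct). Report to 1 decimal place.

753.5 ms

Correct trials (n=7): 663, 764, 628, 803, 534, 598, 625
Mean correct RT = 4615/7 = 659.2857 ms
Proportion correct = 7/8
IES = 659.2857 / (7/8) = 753.469 ms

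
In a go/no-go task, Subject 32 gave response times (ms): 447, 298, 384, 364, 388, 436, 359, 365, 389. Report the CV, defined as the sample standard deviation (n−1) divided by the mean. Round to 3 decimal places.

n = 9, Σ = 3430, M = 381.1111
Σ(x−M)² = 15420.889; s = √(15420.889/8) = 43.9046
CV = 43.9046 / 381.1111 = 0.11520

0.115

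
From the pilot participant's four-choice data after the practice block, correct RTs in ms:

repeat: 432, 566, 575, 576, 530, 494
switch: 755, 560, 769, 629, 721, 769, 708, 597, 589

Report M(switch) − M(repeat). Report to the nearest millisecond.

M(repeat) = 3173/6 = 528.833
M(switch) = 6097/9 = 677.444
Difference = 677.444 − 528.833 = 148.611 ms

149 ms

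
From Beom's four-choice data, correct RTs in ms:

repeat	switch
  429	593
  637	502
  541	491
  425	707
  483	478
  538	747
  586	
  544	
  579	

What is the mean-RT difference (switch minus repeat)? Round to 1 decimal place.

57.2 ms

M(repeat) = 4762/9 = 529.111
M(switch) = 3518/6 = 586.333
Difference = 586.333 − 529.111 = 57.222 ms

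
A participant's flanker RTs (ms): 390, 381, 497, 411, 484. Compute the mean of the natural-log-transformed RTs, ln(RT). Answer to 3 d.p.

ln(RT): 5.9661, 5.9428, 6.2086, 6.0186, 6.1821
Σ ln(RT) = 30.3182
Mean = 30.3182/5 = 6.06364

6.064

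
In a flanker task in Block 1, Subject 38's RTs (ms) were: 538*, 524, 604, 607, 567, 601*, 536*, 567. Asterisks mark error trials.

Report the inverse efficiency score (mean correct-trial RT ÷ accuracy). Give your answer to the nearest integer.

918 ms

Correct trials (n=5): 524, 604, 607, 567, 567
Mean correct RT = 2869/5 = 573.8000 ms
Proportion correct = 5/8
IES = 573.8000 / (5/8) = 918.080 ms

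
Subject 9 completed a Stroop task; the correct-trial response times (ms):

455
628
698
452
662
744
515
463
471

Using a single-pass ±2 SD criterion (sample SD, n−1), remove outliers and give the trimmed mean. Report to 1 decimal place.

n = 9, ΣRT = 5088, M = 565.333
Σ(x−M)² = 109716.00; s = √(109716.00/8) = 117.109
Cutoffs: 565.333 ± 2·117.109 → [331.1, 799.6]
No RTs fall outside the cutoffs; all 9 retained. Mean = 5088/9 = 565.333

565.3 ms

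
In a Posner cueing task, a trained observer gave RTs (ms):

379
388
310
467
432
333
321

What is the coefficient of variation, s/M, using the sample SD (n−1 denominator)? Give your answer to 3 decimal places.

0.157

n = 7, Σ = 2630, M = 375.7143
Σ(x−M)² = 20799.429; s = √(20799.429/6) = 58.8776
CV = 58.8776 / 375.7143 = 0.15671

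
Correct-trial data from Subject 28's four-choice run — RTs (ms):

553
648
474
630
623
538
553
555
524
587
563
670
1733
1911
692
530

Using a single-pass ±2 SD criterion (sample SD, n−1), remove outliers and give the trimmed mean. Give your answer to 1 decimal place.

n = 16, ΣRT = 11784, M = 736.500
Σ(x−M)² = 2759768.00; s = √(2759768.00/15) = 428.934
Cutoffs: 736.500 ± 2·428.934 → [-121.4, 1594.4]
Outside: 1733, 1911 → excluded.
Retained (n=14): Σ = 8140, mean = 8140/14 = 581.429

581.4 ms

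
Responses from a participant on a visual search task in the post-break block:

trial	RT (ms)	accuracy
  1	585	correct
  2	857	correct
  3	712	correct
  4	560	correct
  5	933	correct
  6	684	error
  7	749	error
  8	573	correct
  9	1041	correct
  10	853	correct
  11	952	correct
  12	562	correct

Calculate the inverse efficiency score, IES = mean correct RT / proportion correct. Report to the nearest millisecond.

Correct trials (n=10): 585, 857, 712, 560, 933, 573, 1041, 853, 952, 562
Mean correct RT = 7628/10 = 762.8000 ms
Proportion correct = 10/12
IES = 762.8000 / (10/12) = 915.360 ms

915 ms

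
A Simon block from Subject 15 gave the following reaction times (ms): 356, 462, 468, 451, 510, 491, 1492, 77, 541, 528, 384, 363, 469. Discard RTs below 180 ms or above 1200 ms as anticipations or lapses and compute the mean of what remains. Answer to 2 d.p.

Excluded: 77, 1492
Retained (n=11): Σ = 5023
Mean = 5023/11 = 456.6364

456.64 ms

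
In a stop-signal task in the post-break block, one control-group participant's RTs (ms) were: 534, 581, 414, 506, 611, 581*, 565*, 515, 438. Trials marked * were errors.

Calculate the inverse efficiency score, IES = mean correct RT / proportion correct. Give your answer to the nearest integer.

661 ms

Correct trials (n=7): 534, 581, 414, 506, 611, 515, 438
Mean correct RT = 3599/7 = 514.1429 ms
Proportion correct = 7/9
IES = 514.1429 / (7/9) = 661.041 ms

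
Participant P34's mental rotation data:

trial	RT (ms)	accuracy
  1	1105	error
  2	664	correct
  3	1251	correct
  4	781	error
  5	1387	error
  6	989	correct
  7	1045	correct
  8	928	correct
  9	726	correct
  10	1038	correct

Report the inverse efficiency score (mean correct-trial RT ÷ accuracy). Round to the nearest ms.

1355 ms

Correct trials (n=7): 664, 1251, 989, 1045, 928, 726, 1038
Mean correct RT = 6641/7 = 948.7143 ms
Proportion correct = 7/10
IES = 948.7143 / (7/10) = 1355.306 ms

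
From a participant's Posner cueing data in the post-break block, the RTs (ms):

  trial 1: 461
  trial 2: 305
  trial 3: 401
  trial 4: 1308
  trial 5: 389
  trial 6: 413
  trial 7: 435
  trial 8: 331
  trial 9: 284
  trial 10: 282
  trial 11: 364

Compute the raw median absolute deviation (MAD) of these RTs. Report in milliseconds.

58 ms

Sorted: 282, 284, 305, 331, 364, 389, 401, 413, 435, 461, 1308 → median = 389
|x − 389|: 72, 84, 12, 919, 0, 24, 46, 58, 105, 107, 25
Sorted deviations: 0, 12, 24, 25, 46, 58, 72, 84, 105, 107, 919 → MAD = 58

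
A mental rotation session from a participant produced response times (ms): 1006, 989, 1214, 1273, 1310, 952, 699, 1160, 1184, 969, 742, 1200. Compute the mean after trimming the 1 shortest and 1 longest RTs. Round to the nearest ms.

Sorted: 699, 742, 952, 969, 989, 1006, 1160, 1184, 1200, 1214, 1273, 1310
Drop lowest 1 (699) and highest 1 (1310)
Remaining (n=10): Σ = 10689, mean = 10689/10 = 1068.900

1069 ms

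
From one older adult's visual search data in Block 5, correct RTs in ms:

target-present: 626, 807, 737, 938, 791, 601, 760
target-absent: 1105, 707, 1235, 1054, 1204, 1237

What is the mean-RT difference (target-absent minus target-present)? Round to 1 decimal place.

338.9 ms

M(target-present) = 5260/7 = 751.429
M(target-absent) = 6542/6 = 1090.333
Difference = 1090.333 − 751.429 = 338.905 ms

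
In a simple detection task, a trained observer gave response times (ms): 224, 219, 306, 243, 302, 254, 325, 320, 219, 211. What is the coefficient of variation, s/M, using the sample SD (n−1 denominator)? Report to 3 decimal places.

0.175

n = 10, Σ = 2623, M = 262.3000
Σ(x−M)² = 19036.100; s = √(19036.100/9) = 45.9905
CV = 45.9905 / 262.3000 = 0.17534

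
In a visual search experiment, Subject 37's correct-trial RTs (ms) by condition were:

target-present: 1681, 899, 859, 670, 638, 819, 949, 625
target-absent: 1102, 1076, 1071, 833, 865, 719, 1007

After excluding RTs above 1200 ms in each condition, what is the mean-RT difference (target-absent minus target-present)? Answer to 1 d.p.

173.4 ms

target-present: exclude 1681
M(target-present) = 5459/7 = 779.857
M(target-absent) = 6673/7 = 953.286
Difference = 953.286 − 779.857 = 173.429 ms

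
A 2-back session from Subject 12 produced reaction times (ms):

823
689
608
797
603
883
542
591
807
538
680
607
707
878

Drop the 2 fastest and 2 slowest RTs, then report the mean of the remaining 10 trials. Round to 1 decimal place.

Sorted: 538, 542, 591, 603, 607, 608, 680, 689, 707, 797, 807, 823, 878, 883
Drop lowest 2 (538, 542) and highest 2 (878, 883)
Remaining (n=10): Σ = 6912, mean = 6912/10 = 691.200

691.2 ms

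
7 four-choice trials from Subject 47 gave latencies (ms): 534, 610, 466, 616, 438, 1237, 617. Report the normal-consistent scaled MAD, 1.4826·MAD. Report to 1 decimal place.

112.7 ms

Sorted: 438, 466, 534, 610, 616, 617, 1237 → median = 610
|x − 610| sorted: 0, 6, 7, 76, 144, 172, 627 → MAD = 76
Robust SD ≈ 1.4826 × 76 = 112.678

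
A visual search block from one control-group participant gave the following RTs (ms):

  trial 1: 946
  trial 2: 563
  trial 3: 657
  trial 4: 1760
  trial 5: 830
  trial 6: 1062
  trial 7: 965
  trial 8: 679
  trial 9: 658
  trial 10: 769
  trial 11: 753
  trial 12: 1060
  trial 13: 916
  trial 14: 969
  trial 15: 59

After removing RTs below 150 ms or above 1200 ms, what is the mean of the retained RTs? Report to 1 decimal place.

Excluded: 59, 1760
Retained (n=13): Σ = 10827
Mean = 10827/13 = 832.8462

832.8 ms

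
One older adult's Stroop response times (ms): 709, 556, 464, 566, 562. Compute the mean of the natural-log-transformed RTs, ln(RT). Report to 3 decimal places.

ln(RT): 6.5639, 6.3208, 6.1399, 6.3386, 6.3315
Σ ln(RT) = 31.6946
Mean = 31.6946/5 = 6.33892

6.339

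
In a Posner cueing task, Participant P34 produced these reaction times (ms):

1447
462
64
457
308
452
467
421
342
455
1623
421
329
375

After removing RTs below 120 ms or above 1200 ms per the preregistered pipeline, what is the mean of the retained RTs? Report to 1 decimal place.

408.1 ms

Excluded: 64, 1447, 1623
Retained (n=11): Σ = 4489
Mean = 4489/11 = 408.0909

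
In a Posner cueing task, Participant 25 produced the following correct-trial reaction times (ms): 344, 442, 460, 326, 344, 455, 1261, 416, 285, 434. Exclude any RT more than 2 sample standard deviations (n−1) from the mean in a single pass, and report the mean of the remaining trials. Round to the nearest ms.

390 ms

n = 10, ΣRT = 4767, M = 476.700
Σ(x−M)² = 717266.10; s = √(717266.10/9) = 282.305
Cutoffs: 476.700 ± 2·282.305 → [-87.9, 1041.3]
Outside: 1261 → excluded.
Retained (n=9): Σ = 3506, mean = 3506/9 = 389.556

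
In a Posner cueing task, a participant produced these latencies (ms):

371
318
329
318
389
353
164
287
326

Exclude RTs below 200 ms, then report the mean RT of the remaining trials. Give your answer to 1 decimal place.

336.4 ms

Excluded: 164
Retained (n=8): Σ = 2691
Mean = 2691/8 = 336.3750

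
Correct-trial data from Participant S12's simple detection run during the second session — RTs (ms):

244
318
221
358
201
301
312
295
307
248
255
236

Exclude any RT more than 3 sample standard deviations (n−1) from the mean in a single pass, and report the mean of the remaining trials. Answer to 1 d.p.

n = 12, ΣRT = 3296, M = 274.667
Σ(x−M)² = 24208.67; s = √(24208.67/11) = 46.913
Cutoffs: 274.667 ± 3·46.913 → [133.9, 415.4]
No RTs fall outside the cutoffs; all 12 retained. Mean = 3296/12 = 274.667

274.7 ms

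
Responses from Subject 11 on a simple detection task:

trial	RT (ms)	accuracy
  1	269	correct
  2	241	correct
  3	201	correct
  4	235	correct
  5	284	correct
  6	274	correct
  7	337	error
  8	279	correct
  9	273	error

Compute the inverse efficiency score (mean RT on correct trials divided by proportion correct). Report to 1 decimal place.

327.5 ms

Correct trials (n=7): 269, 241, 201, 235, 284, 274, 279
Mean correct RT = 1783/7 = 254.7143 ms
Proportion correct = 7/9
IES = 254.7143 / (7/9) = 327.490 ms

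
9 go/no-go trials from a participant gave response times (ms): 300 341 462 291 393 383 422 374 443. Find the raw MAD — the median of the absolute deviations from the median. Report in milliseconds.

42 ms

Sorted: 291, 300, 341, 374, 383, 393, 422, 443, 462 → median = 383
|x − 383|: 83, 42, 79, 92, 10, 0, 39, 9, 60
Sorted deviations: 0, 9, 10, 39, 42, 60, 79, 83, 92 → MAD = 42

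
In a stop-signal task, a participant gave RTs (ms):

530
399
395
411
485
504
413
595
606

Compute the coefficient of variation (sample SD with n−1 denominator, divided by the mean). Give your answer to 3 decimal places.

0.172

n = 9, Σ = 4338, M = 482.0000
Σ(x−M)² = 55202.000; s = √(55202.000/8) = 83.0677
CV = 83.0677 / 482.0000 = 0.17234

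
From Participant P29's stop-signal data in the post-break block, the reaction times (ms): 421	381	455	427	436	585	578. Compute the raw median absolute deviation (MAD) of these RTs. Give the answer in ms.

Sorted: 381, 421, 427, 436, 455, 578, 585 → median = 436
|x − 436|: 15, 55, 19, 9, 0, 149, 142
Sorted deviations: 0, 9, 15, 19, 55, 142, 149 → MAD = 19

19 ms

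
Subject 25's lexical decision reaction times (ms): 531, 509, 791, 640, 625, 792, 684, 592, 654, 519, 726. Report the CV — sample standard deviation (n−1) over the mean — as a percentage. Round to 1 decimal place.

n = 11, Σ = 7063, M = 642.0909
Σ(x−M)² = 101596.909; s = √(101596.909/10) = 100.7953
CV = 100.7953 / 642.0909 = 0.15698 = 15.698%

15.7%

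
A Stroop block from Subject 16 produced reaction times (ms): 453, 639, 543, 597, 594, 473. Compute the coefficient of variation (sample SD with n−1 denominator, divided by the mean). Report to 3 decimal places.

0.135

n = 6, Σ = 3299, M = 549.8333
Σ(x−M)² = 27452.833; s = √(27452.833/5) = 74.0984
CV = 74.0984 / 549.8333 = 0.13477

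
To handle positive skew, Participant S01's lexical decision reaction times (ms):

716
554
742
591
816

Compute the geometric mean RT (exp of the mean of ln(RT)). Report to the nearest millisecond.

ln(RT): 6.5737, 6.3172, 6.6093, 6.3818, 6.7044
Mean ln(RT) = 32.5864/5 = 6.51728
Geometric mean = exp(6.51728) = 676.74 ms

677 ms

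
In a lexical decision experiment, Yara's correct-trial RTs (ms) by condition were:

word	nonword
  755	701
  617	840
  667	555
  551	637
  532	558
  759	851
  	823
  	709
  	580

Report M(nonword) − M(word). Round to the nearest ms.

48 ms

M(word) = 3881/6 = 646.833
M(nonword) = 6254/9 = 694.889
Difference = 694.889 − 646.833 = 48.056 ms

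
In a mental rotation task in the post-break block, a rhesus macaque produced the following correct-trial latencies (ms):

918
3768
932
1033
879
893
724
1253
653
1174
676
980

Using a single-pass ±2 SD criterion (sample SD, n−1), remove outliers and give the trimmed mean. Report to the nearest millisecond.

920 ms

n = 12, ΣRT = 13883, M = 1156.917
Σ(x−M)² = 7801122.92; s = √(7801122.92/11) = 842.136
Cutoffs: 1156.917 ± 2·842.136 → [-527.4, 2841.2]
Outside: 3768 → excluded.
Retained (n=11): Σ = 10115, mean = 10115/11 = 919.545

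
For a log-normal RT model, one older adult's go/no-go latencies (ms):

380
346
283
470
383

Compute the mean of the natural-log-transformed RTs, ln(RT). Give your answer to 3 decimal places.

ln(RT): 5.9402, 5.8464, 5.6454, 6.1527, 5.9480
Σ ln(RT) = 29.5328
Mean = 29.5328/5 = 5.90656

5.907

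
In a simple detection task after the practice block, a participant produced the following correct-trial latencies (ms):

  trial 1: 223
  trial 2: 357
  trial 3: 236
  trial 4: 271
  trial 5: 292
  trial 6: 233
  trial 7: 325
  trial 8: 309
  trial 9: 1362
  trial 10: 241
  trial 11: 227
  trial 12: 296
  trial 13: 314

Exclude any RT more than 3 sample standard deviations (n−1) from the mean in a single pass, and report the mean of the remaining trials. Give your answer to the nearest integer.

n = 13, ΣRT = 4686, M = 360.462
Σ(x−M)² = 1108717.23; s = √(1108717.23/12) = 303.962
Cutoffs: 360.462 ± 3·303.962 → [-551.4, 1272.3]
Outside: 1362 → excluded.
Retained (n=12): Σ = 3324, mean = 3324/12 = 277.000

277 ms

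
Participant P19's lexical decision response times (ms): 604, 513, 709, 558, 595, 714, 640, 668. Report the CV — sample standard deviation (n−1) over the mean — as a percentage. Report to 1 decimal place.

n = 8, Σ = 5001, M = 625.1250
Σ(x−M)² = 35424.875; s = √(35424.875/7) = 71.1386
CV = 71.1386 / 625.1250 = 0.11380 = 11.380%

11.4%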